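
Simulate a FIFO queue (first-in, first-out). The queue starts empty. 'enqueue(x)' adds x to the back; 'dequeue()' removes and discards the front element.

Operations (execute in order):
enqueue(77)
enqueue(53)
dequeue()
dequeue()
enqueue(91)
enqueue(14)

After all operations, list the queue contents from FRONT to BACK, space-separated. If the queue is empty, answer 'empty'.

Answer: 91 14

Derivation:
enqueue(77): [77]
enqueue(53): [77, 53]
dequeue(): [53]
dequeue(): []
enqueue(91): [91]
enqueue(14): [91, 14]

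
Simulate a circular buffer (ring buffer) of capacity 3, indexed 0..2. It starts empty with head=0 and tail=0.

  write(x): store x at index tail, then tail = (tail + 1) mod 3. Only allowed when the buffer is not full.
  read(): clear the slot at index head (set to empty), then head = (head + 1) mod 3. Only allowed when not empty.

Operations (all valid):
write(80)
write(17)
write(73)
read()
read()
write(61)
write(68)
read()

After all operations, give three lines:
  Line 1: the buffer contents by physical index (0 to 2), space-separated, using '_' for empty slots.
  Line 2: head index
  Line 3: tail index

write(80): buf=[80 _ _], head=0, tail=1, size=1
write(17): buf=[80 17 _], head=0, tail=2, size=2
write(73): buf=[80 17 73], head=0, tail=0, size=3
read(): buf=[_ 17 73], head=1, tail=0, size=2
read(): buf=[_ _ 73], head=2, tail=0, size=1
write(61): buf=[61 _ 73], head=2, tail=1, size=2
write(68): buf=[61 68 73], head=2, tail=2, size=3
read(): buf=[61 68 _], head=0, tail=2, size=2

Answer: 61 68 _
0
2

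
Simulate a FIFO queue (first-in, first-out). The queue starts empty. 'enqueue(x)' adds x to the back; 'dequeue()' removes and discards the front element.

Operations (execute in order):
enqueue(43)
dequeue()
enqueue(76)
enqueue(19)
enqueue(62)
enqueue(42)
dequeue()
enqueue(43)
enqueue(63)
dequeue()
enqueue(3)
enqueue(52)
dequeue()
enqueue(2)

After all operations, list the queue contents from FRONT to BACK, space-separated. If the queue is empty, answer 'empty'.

enqueue(43): [43]
dequeue(): []
enqueue(76): [76]
enqueue(19): [76, 19]
enqueue(62): [76, 19, 62]
enqueue(42): [76, 19, 62, 42]
dequeue(): [19, 62, 42]
enqueue(43): [19, 62, 42, 43]
enqueue(63): [19, 62, 42, 43, 63]
dequeue(): [62, 42, 43, 63]
enqueue(3): [62, 42, 43, 63, 3]
enqueue(52): [62, 42, 43, 63, 3, 52]
dequeue(): [42, 43, 63, 3, 52]
enqueue(2): [42, 43, 63, 3, 52, 2]

Answer: 42 43 63 3 52 2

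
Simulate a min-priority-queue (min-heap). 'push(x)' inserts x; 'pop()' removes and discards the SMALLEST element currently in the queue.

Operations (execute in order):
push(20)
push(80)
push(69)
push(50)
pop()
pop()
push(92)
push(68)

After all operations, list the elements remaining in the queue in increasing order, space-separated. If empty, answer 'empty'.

Answer: 68 69 80 92

Derivation:
push(20): heap contents = [20]
push(80): heap contents = [20, 80]
push(69): heap contents = [20, 69, 80]
push(50): heap contents = [20, 50, 69, 80]
pop() → 20: heap contents = [50, 69, 80]
pop() → 50: heap contents = [69, 80]
push(92): heap contents = [69, 80, 92]
push(68): heap contents = [68, 69, 80, 92]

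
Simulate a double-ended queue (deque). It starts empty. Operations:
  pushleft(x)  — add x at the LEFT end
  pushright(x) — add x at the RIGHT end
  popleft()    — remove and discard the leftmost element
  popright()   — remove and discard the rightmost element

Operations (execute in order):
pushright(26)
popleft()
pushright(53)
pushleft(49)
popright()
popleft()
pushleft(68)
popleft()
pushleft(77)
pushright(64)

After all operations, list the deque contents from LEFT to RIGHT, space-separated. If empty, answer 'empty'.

pushright(26): [26]
popleft(): []
pushright(53): [53]
pushleft(49): [49, 53]
popright(): [49]
popleft(): []
pushleft(68): [68]
popleft(): []
pushleft(77): [77]
pushright(64): [77, 64]

Answer: 77 64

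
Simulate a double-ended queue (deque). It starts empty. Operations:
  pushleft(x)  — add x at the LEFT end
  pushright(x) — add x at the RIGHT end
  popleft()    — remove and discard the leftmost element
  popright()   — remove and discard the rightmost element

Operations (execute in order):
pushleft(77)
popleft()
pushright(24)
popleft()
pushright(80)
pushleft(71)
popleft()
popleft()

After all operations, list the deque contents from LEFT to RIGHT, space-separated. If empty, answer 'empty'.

Answer: empty

Derivation:
pushleft(77): [77]
popleft(): []
pushright(24): [24]
popleft(): []
pushright(80): [80]
pushleft(71): [71, 80]
popleft(): [80]
popleft(): []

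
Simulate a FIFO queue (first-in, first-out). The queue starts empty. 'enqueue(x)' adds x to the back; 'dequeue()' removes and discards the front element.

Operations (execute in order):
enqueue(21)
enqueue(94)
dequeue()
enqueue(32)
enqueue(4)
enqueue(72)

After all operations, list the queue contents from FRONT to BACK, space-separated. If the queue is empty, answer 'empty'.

Answer: 94 32 4 72

Derivation:
enqueue(21): [21]
enqueue(94): [21, 94]
dequeue(): [94]
enqueue(32): [94, 32]
enqueue(4): [94, 32, 4]
enqueue(72): [94, 32, 4, 72]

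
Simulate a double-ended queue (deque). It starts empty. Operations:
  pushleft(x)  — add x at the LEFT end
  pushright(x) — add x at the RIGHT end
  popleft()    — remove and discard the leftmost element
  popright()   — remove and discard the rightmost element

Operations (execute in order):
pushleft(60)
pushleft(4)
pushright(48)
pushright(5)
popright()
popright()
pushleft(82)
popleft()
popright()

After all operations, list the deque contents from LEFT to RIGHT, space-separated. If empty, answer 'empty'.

pushleft(60): [60]
pushleft(4): [4, 60]
pushright(48): [4, 60, 48]
pushright(5): [4, 60, 48, 5]
popright(): [4, 60, 48]
popright(): [4, 60]
pushleft(82): [82, 4, 60]
popleft(): [4, 60]
popright(): [4]

Answer: 4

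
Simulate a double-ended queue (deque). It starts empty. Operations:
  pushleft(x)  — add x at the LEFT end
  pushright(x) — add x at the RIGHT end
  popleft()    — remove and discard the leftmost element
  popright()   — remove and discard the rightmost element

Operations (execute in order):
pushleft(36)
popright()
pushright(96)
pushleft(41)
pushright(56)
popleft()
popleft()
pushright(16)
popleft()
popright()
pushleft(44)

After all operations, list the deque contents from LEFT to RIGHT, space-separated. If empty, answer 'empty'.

Answer: 44

Derivation:
pushleft(36): [36]
popright(): []
pushright(96): [96]
pushleft(41): [41, 96]
pushright(56): [41, 96, 56]
popleft(): [96, 56]
popleft(): [56]
pushright(16): [56, 16]
popleft(): [16]
popright(): []
pushleft(44): [44]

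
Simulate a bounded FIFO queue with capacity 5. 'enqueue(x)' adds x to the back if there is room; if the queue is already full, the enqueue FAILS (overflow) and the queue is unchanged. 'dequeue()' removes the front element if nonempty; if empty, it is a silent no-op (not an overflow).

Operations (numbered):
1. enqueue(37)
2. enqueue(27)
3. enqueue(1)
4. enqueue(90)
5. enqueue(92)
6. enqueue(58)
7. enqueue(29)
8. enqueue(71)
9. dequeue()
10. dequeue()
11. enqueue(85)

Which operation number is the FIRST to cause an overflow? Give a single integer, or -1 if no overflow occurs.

Answer: 6

Derivation:
1. enqueue(37): size=1
2. enqueue(27): size=2
3. enqueue(1): size=3
4. enqueue(90): size=4
5. enqueue(92): size=5
6. enqueue(58): size=5=cap → OVERFLOW (fail)
7. enqueue(29): size=5=cap → OVERFLOW (fail)
8. enqueue(71): size=5=cap → OVERFLOW (fail)
9. dequeue(): size=4
10. dequeue(): size=3
11. enqueue(85): size=4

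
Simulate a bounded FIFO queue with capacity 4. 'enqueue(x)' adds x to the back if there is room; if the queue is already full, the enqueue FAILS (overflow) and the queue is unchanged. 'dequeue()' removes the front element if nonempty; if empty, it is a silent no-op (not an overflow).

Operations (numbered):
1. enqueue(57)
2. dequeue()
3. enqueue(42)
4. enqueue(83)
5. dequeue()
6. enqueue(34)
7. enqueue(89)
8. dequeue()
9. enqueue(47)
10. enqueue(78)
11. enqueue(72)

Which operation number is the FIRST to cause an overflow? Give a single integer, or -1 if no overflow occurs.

Answer: 11

Derivation:
1. enqueue(57): size=1
2. dequeue(): size=0
3. enqueue(42): size=1
4. enqueue(83): size=2
5. dequeue(): size=1
6. enqueue(34): size=2
7. enqueue(89): size=3
8. dequeue(): size=2
9. enqueue(47): size=3
10. enqueue(78): size=4
11. enqueue(72): size=4=cap → OVERFLOW (fail)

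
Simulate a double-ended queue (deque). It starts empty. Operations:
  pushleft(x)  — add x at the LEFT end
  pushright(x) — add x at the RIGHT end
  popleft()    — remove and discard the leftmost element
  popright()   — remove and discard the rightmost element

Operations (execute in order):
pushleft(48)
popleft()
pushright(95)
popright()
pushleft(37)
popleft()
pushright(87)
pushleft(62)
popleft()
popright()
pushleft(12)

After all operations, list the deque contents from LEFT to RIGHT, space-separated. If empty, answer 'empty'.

Answer: 12

Derivation:
pushleft(48): [48]
popleft(): []
pushright(95): [95]
popright(): []
pushleft(37): [37]
popleft(): []
pushright(87): [87]
pushleft(62): [62, 87]
popleft(): [87]
popright(): []
pushleft(12): [12]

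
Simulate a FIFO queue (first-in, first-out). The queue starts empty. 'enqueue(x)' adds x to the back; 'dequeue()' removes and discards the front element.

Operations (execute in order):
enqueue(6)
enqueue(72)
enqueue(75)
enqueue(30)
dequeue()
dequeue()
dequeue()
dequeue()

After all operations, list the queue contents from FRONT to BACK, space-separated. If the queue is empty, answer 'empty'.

enqueue(6): [6]
enqueue(72): [6, 72]
enqueue(75): [6, 72, 75]
enqueue(30): [6, 72, 75, 30]
dequeue(): [72, 75, 30]
dequeue(): [75, 30]
dequeue(): [30]
dequeue(): []

Answer: empty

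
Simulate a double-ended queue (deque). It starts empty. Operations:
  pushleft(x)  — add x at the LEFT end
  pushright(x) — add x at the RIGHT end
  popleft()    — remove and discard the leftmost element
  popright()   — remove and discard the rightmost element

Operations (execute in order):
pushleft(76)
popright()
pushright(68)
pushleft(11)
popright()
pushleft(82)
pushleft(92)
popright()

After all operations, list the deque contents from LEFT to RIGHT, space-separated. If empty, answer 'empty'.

Answer: 92 82

Derivation:
pushleft(76): [76]
popright(): []
pushright(68): [68]
pushleft(11): [11, 68]
popright(): [11]
pushleft(82): [82, 11]
pushleft(92): [92, 82, 11]
popright(): [92, 82]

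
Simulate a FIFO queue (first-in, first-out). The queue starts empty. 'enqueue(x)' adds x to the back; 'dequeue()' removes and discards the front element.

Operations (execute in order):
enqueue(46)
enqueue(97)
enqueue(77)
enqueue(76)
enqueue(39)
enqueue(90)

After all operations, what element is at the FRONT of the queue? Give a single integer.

enqueue(46): queue = [46]
enqueue(97): queue = [46, 97]
enqueue(77): queue = [46, 97, 77]
enqueue(76): queue = [46, 97, 77, 76]
enqueue(39): queue = [46, 97, 77, 76, 39]
enqueue(90): queue = [46, 97, 77, 76, 39, 90]

Answer: 46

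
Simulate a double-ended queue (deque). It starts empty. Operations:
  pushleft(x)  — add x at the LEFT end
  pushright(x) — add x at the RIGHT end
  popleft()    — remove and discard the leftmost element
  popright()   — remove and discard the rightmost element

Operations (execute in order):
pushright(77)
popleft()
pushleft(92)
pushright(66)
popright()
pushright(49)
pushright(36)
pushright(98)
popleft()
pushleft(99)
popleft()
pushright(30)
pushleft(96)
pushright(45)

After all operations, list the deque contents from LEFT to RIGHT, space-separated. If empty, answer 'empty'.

pushright(77): [77]
popleft(): []
pushleft(92): [92]
pushright(66): [92, 66]
popright(): [92]
pushright(49): [92, 49]
pushright(36): [92, 49, 36]
pushright(98): [92, 49, 36, 98]
popleft(): [49, 36, 98]
pushleft(99): [99, 49, 36, 98]
popleft(): [49, 36, 98]
pushright(30): [49, 36, 98, 30]
pushleft(96): [96, 49, 36, 98, 30]
pushright(45): [96, 49, 36, 98, 30, 45]

Answer: 96 49 36 98 30 45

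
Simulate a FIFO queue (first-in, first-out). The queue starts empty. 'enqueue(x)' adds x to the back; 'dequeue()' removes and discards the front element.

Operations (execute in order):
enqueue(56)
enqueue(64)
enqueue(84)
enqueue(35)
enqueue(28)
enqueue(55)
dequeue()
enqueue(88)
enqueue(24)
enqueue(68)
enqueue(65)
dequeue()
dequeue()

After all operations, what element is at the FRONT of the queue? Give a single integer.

enqueue(56): queue = [56]
enqueue(64): queue = [56, 64]
enqueue(84): queue = [56, 64, 84]
enqueue(35): queue = [56, 64, 84, 35]
enqueue(28): queue = [56, 64, 84, 35, 28]
enqueue(55): queue = [56, 64, 84, 35, 28, 55]
dequeue(): queue = [64, 84, 35, 28, 55]
enqueue(88): queue = [64, 84, 35, 28, 55, 88]
enqueue(24): queue = [64, 84, 35, 28, 55, 88, 24]
enqueue(68): queue = [64, 84, 35, 28, 55, 88, 24, 68]
enqueue(65): queue = [64, 84, 35, 28, 55, 88, 24, 68, 65]
dequeue(): queue = [84, 35, 28, 55, 88, 24, 68, 65]
dequeue(): queue = [35, 28, 55, 88, 24, 68, 65]

Answer: 35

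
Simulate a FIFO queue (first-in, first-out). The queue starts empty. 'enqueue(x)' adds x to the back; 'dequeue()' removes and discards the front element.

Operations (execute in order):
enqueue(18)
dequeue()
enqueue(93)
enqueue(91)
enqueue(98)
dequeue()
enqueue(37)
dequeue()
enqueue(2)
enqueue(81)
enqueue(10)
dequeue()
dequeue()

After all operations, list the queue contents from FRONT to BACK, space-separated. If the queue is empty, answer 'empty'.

enqueue(18): [18]
dequeue(): []
enqueue(93): [93]
enqueue(91): [93, 91]
enqueue(98): [93, 91, 98]
dequeue(): [91, 98]
enqueue(37): [91, 98, 37]
dequeue(): [98, 37]
enqueue(2): [98, 37, 2]
enqueue(81): [98, 37, 2, 81]
enqueue(10): [98, 37, 2, 81, 10]
dequeue(): [37, 2, 81, 10]
dequeue(): [2, 81, 10]

Answer: 2 81 10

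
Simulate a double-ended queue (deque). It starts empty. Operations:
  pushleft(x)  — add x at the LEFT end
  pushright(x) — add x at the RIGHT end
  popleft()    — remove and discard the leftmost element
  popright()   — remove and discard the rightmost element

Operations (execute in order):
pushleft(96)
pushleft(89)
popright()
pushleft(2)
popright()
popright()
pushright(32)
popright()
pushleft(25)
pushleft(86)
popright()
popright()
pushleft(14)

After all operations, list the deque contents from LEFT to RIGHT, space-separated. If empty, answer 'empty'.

Answer: 14

Derivation:
pushleft(96): [96]
pushleft(89): [89, 96]
popright(): [89]
pushleft(2): [2, 89]
popright(): [2]
popright(): []
pushright(32): [32]
popright(): []
pushleft(25): [25]
pushleft(86): [86, 25]
popright(): [86]
popright(): []
pushleft(14): [14]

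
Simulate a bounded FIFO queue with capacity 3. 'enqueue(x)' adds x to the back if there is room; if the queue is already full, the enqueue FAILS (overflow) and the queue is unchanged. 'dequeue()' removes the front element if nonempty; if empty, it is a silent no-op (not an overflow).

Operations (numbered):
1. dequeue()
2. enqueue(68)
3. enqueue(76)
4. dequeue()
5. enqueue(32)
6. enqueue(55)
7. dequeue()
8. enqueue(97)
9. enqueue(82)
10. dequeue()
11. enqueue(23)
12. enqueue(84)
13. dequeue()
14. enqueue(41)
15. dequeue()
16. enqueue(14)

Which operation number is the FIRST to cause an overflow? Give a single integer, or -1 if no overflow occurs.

Answer: 9

Derivation:
1. dequeue(): empty, no-op, size=0
2. enqueue(68): size=1
3. enqueue(76): size=2
4. dequeue(): size=1
5. enqueue(32): size=2
6. enqueue(55): size=3
7. dequeue(): size=2
8. enqueue(97): size=3
9. enqueue(82): size=3=cap → OVERFLOW (fail)
10. dequeue(): size=2
11. enqueue(23): size=3
12. enqueue(84): size=3=cap → OVERFLOW (fail)
13. dequeue(): size=2
14. enqueue(41): size=3
15. dequeue(): size=2
16. enqueue(14): size=3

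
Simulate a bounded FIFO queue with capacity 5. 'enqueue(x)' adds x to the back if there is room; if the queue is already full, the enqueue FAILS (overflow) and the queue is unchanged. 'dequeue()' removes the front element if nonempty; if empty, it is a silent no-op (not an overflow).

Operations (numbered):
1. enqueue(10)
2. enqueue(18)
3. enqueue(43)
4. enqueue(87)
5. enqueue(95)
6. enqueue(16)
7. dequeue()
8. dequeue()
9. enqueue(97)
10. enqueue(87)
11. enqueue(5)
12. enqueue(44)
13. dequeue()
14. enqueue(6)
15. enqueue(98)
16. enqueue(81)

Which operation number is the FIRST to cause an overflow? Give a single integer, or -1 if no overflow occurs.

1. enqueue(10): size=1
2. enqueue(18): size=2
3. enqueue(43): size=3
4. enqueue(87): size=4
5. enqueue(95): size=5
6. enqueue(16): size=5=cap → OVERFLOW (fail)
7. dequeue(): size=4
8. dequeue(): size=3
9. enqueue(97): size=4
10. enqueue(87): size=5
11. enqueue(5): size=5=cap → OVERFLOW (fail)
12. enqueue(44): size=5=cap → OVERFLOW (fail)
13. dequeue(): size=4
14. enqueue(6): size=5
15. enqueue(98): size=5=cap → OVERFLOW (fail)
16. enqueue(81): size=5=cap → OVERFLOW (fail)

Answer: 6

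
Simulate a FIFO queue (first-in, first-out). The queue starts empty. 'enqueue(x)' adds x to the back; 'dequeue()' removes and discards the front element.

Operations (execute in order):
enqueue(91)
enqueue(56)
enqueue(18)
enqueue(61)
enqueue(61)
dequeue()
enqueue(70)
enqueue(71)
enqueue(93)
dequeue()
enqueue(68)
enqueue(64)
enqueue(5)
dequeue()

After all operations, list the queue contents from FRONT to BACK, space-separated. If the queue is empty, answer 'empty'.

enqueue(91): [91]
enqueue(56): [91, 56]
enqueue(18): [91, 56, 18]
enqueue(61): [91, 56, 18, 61]
enqueue(61): [91, 56, 18, 61, 61]
dequeue(): [56, 18, 61, 61]
enqueue(70): [56, 18, 61, 61, 70]
enqueue(71): [56, 18, 61, 61, 70, 71]
enqueue(93): [56, 18, 61, 61, 70, 71, 93]
dequeue(): [18, 61, 61, 70, 71, 93]
enqueue(68): [18, 61, 61, 70, 71, 93, 68]
enqueue(64): [18, 61, 61, 70, 71, 93, 68, 64]
enqueue(5): [18, 61, 61, 70, 71, 93, 68, 64, 5]
dequeue(): [61, 61, 70, 71, 93, 68, 64, 5]

Answer: 61 61 70 71 93 68 64 5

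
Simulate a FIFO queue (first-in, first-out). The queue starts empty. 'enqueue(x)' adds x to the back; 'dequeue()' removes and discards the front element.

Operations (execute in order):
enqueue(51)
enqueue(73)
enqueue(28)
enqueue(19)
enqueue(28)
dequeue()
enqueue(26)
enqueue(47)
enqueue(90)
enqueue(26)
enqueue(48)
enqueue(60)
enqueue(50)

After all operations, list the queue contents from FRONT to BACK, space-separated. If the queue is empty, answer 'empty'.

enqueue(51): [51]
enqueue(73): [51, 73]
enqueue(28): [51, 73, 28]
enqueue(19): [51, 73, 28, 19]
enqueue(28): [51, 73, 28, 19, 28]
dequeue(): [73, 28, 19, 28]
enqueue(26): [73, 28, 19, 28, 26]
enqueue(47): [73, 28, 19, 28, 26, 47]
enqueue(90): [73, 28, 19, 28, 26, 47, 90]
enqueue(26): [73, 28, 19, 28, 26, 47, 90, 26]
enqueue(48): [73, 28, 19, 28, 26, 47, 90, 26, 48]
enqueue(60): [73, 28, 19, 28, 26, 47, 90, 26, 48, 60]
enqueue(50): [73, 28, 19, 28, 26, 47, 90, 26, 48, 60, 50]

Answer: 73 28 19 28 26 47 90 26 48 60 50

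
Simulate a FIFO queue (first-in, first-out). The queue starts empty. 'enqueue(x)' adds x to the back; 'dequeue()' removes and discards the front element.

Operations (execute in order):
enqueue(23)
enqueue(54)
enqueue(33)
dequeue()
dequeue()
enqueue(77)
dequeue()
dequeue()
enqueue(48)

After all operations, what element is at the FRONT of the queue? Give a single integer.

enqueue(23): queue = [23]
enqueue(54): queue = [23, 54]
enqueue(33): queue = [23, 54, 33]
dequeue(): queue = [54, 33]
dequeue(): queue = [33]
enqueue(77): queue = [33, 77]
dequeue(): queue = [77]
dequeue(): queue = []
enqueue(48): queue = [48]

Answer: 48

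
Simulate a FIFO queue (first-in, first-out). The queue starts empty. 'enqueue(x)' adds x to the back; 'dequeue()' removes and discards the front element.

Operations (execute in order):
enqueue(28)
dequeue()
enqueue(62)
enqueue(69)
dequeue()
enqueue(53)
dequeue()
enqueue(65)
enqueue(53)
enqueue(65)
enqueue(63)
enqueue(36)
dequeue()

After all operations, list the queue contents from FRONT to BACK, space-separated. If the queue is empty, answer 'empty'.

Answer: 65 53 65 63 36

Derivation:
enqueue(28): [28]
dequeue(): []
enqueue(62): [62]
enqueue(69): [62, 69]
dequeue(): [69]
enqueue(53): [69, 53]
dequeue(): [53]
enqueue(65): [53, 65]
enqueue(53): [53, 65, 53]
enqueue(65): [53, 65, 53, 65]
enqueue(63): [53, 65, 53, 65, 63]
enqueue(36): [53, 65, 53, 65, 63, 36]
dequeue(): [65, 53, 65, 63, 36]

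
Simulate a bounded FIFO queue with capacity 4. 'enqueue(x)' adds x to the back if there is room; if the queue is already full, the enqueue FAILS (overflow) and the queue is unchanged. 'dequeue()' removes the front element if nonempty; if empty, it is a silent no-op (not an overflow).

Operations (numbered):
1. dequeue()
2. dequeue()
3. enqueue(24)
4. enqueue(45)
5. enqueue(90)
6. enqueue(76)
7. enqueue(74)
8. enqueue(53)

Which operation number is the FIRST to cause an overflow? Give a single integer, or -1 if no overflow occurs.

1. dequeue(): empty, no-op, size=0
2. dequeue(): empty, no-op, size=0
3. enqueue(24): size=1
4. enqueue(45): size=2
5. enqueue(90): size=3
6. enqueue(76): size=4
7. enqueue(74): size=4=cap → OVERFLOW (fail)
8. enqueue(53): size=4=cap → OVERFLOW (fail)

Answer: 7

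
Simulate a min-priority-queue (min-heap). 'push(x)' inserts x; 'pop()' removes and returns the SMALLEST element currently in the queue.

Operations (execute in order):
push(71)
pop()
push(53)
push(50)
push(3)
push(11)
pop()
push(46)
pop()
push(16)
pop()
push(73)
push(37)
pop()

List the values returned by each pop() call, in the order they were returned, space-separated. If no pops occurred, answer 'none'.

push(71): heap contents = [71]
pop() → 71: heap contents = []
push(53): heap contents = [53]
push(50): heap contents = [50, 53]
push(3): heap contents = [3, 50, 53]
push(11): heap contents = [3, 11, 50, 53]
pop() → 3: heap contents = [11, 50, 53]
push(46): heap contents = [11, 46, 50, 53]
pop() → 11: heap contents = [46, 50, 53]
push(16): heap contents = [16, 46, 50, 53]
pop() → 16: heap contents = [46, 50, 53]
push(73): heap contents = [46, 50, 53, 73]
push(37): heap contents = [37, 46, 50, 53, 73]
pop() → 37: heap contents = [46, 50, 53, 73]

Answer: 71 3 11 16 37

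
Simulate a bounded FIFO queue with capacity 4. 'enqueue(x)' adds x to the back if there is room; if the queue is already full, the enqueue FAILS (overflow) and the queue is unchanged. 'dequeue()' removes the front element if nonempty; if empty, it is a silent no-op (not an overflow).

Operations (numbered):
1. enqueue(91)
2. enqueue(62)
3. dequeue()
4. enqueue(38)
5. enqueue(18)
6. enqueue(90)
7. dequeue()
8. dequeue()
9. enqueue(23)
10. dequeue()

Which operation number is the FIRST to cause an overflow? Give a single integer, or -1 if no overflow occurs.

1. enqueue(91): size=1
2. enqueue(62): size=2
3. dequeue(): size=1
4. enqueue(38): size=2
5. enqueue(18): size=3
6. enqueue(90): size=4
7. dequeue(): size=3
8. dequeue(): size=2
9. enqueue(23): size=3
10. dequeue(): size=2

Answer: -1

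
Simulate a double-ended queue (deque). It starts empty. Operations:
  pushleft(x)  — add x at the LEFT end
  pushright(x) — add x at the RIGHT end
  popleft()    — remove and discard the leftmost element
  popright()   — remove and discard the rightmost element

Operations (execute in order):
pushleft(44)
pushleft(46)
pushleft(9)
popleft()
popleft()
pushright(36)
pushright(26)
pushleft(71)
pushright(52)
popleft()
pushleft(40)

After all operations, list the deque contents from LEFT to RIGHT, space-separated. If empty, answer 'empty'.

pushleft(44): [44]
pushleft(46): [46, 44]
pushleft(9): [9, 46, 44]
popleft(): [46, 44]
popleft(): [44]
pushright(36): [44, 36]
pushright(26): [44, 36, 26]
pushleft(71): [71, 44, 36, 26]
pushright(52): [71, 44, 36, 26, 52]
popleft(): [44, 36, 26, 52]
pushleft(40): [40, 44, 36, 26, 52]

Answer: 40 44 36 26 52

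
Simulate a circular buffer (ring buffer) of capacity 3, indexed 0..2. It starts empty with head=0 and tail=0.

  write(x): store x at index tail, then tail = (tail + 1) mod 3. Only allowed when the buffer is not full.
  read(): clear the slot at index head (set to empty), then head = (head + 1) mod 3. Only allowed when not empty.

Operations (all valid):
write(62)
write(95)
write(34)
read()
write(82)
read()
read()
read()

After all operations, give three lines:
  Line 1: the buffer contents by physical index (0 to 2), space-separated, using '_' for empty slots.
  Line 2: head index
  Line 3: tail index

write(62): buf=[62 _ _], head=0, tail=1, size=1
write(95): buf=[62 95 _], head=0, tail=2, size=2
write(34): buf=[62 95 34], head=0, tail=0, size=3
read(): buf=[_ 95 34], head=1, tail=0, size=2
write(82): buf=[82 95 34], head=1, tail=1, size=3
read(): buf=[82 _ 34], head=2, tail=1, size=2
read(): buf=[82 _ _], head=0, tail=1, size=1
read(): buf=[_ _ _], head=1, tail=1, size=0

Answer: _ _ _
1
1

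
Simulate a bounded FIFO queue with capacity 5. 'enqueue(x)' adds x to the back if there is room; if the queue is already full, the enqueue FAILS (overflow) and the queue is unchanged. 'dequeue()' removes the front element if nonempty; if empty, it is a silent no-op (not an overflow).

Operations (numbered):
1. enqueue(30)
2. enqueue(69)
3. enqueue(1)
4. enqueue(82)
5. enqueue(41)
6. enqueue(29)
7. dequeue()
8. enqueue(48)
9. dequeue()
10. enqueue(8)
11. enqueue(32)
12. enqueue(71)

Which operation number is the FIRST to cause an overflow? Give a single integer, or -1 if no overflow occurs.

1. enqueue(30): size=1
2. enqueue(69): size=2
3. enqueue(1): size=3
4. enqueue(82): size=4
5. enqueue(41): size=5
6. enqueue(29): size=5=cap → OVERFLOW (fail)
7. dequeue(): size=4
8. enqueue(48): size=5
9. dequeue(): size=4
10. enqueue(8): size=5
11. enqueue(32): size=5=cap → OVERFLOW (fail)
12. enqueue(71): size=5=cap → OVERFLOW (fail)

Answer: 6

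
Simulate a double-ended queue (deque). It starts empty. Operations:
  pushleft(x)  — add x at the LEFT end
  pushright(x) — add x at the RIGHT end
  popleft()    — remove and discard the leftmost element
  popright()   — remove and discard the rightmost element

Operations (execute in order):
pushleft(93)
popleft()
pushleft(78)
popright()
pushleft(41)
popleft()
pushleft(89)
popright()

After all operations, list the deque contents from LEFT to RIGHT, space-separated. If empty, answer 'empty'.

pushleft(93): [93]
popleft(): []
pushleft(78): [78]
popright(): []
pushleft(41): [41]
popleft(): []
pushleft(89): [89]
popright(): []

Answer: empty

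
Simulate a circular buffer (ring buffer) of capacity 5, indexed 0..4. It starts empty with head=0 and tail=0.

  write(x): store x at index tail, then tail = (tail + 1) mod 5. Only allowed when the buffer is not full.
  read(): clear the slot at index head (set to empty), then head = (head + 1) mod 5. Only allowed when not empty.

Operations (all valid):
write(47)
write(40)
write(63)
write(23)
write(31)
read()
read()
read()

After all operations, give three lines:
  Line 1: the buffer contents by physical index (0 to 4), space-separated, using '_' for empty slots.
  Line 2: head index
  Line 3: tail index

write(47): buf=[47 _ _ _ _], head=0, tail=1, size=1
write(40): buf=[47 40 _ _ _], head=0, tail=2, size=2
write(63): buf=[47 40 63 _ _], head=0, tail=3, size=3
write(23): buf=[47 40 63 23 _], head=0, tail=4, size=4
write(31): buf=[47 40 63 23 31], head=0, tail=0, size=5
read(): buf=[_ 40 63 23 31], head=1, tail=0, size=4
read(): buf=[_ _ 63 23 31], head=2, tail=0, size=3
read(): buf=[_ _ _ 23 31], head=3, tail=0, size=2

Answer: _ _ _ 23 31
3
0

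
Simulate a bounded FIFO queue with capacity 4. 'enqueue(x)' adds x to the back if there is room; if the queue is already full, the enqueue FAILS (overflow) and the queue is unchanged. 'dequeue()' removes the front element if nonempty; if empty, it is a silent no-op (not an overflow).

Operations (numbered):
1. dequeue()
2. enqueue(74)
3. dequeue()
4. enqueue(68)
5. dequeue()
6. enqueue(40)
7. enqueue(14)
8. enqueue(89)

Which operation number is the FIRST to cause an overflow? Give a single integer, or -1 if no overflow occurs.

Answer: -1

Derivation:
1. dequeue(): empty, no-op, size=0
2. enqueue(74): size=1
3. dequeue(): size=0
4. enqueue(68): size=1
5. dequeue(): size=0
6. enqueue(40): size=1
7. enqueue(14): size=2
8. enqueue(89): size=3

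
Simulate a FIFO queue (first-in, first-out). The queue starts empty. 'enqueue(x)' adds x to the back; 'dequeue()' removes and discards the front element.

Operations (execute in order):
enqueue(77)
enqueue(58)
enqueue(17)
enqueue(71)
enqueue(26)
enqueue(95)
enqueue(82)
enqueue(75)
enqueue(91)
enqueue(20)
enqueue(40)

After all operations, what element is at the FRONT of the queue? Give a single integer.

enqueue(77): queue = [77]
enqueue(58): queue = [77, 58]
enqueue(17): queue = [77, 58, 17]
enqueue(71): queue = [77, 58, 17, 71]
enqueue(26): queue = [77, 58, 17, 71, 26]
enqueue(95): queue = [77, 58, 17, 71, 26, 95]
enqueue(82): queue = [77, 58, 17, 71, 26, 95, 82]
enqueue(75): queue = [77, 58, 17, 71, 26, 95, 82, 75]
enqueue(91): queue = [77, 58, 17, 71, 26, 95, 82, 75, 91]
enqueue(20): queue = [77, 58, 17, 71, 26, 95, 82, 75, 91, 20]
enqueue(40): queue = [77, 58, 17, 71, 26, 95, 82, 75, 91, 20, 40]

Answer: 77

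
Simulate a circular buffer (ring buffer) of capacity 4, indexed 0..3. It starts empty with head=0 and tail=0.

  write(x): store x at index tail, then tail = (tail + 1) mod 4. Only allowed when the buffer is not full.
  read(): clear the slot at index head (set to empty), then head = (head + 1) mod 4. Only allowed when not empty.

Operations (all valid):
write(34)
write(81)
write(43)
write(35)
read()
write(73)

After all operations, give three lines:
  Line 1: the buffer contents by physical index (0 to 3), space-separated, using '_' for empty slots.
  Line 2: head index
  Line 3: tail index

write(34): buf=[34 _ _ _], head=0, tail=1, size=1
write(81): buf=[34 81 _ _], head=0, tail=2, size=2
write(43): buf=[34 81 43 _], head=0, tail=3, size=3
write(35): buf=[34 81 43 35], head=0, tail=0, size=4
read(): buf=[_ 81 43 35], head=1, tail=0, size=3
write(73): buf=[73 81 43 35], head=1, tail=1, size=4

Answer: 73 81 43 35
1
1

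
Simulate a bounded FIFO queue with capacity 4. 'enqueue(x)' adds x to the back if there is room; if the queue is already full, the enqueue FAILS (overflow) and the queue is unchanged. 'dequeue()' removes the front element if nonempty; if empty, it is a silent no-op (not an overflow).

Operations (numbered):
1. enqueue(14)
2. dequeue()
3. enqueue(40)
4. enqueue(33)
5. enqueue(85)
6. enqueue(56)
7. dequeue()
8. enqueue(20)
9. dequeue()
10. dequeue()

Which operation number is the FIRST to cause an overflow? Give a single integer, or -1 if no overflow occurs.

Answer: -1

Derivation:
1. enqueue(14): size=1
2. dequeue(): size=0
3. enqueue(40): size=1
4. enqueue(33): size=2
5. enqueue(85): size=3
6. enqueue(56): size=4
7. dequeue(): size=3
8. enqueue(20): size=4
9. dequeue(): size=3
10. dequeue(): size=2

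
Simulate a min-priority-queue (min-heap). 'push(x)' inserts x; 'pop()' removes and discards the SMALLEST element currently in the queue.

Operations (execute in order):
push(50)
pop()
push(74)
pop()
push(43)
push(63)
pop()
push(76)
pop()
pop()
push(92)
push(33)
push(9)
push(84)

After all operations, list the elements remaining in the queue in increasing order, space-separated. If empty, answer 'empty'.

push(50): heap contents = [50]
pop() → 50: heap contents = []
push(74): heap contents = [74]
pop() → 74: heap contents = []
push(43): heap contents = [43]
push(63): heap contents = [43, 63]
pop() → 43: heap contents = [63]
push(76): heap contents = [63, 76]
pop() → 63: heap contents = [76]
pop() → 76: heap contents = []
push(92): heap contents = [92]
push(33): heap contents = [33, 92]
push(9): heap contents = [9, 33, 92]
push(84): heap contents = [9, 33, 84, 92]

Answer: 9 33 84 92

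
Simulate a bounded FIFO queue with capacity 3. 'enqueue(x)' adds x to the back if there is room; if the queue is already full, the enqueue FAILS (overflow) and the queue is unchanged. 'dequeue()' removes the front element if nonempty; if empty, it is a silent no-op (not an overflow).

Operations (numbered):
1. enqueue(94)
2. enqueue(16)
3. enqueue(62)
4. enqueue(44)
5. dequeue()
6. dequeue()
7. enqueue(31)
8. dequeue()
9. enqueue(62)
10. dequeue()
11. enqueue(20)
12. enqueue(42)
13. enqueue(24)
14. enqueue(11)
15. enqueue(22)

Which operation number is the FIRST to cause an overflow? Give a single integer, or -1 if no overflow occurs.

Answer: 4

Derivation:
1. enqueue(94): size=1
2. enqueue(16): size=2
3. enqueue(62): size=3
4. enqueue(44): size=3=cap → OVERFLOW (fail)
5. dequeue(): size=2
6. dequeue(): size=1
7. enqueue(31): size=2
8. dequeue(): size=1
9. enqueue(62): size=2
10. dequeue(): size=1
11. enqueue(20): size=2
12. enqueue(42): size=3
13. enqueue(24): size=3=cap → OVERFLOW (fail)
14. enqueue(11): size=3=cap → OVERFLOW (fail)
15. enqueue(22): size=3=cap → OVERFLOW (fail)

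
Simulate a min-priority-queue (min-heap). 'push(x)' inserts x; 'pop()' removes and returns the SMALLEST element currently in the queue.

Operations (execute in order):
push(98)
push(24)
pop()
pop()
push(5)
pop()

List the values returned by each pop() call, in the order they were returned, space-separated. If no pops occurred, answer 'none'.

push(98): heap contents = [98]
push(24): heap contents = [24, 98]
pop() → 24: heap contents = [98]
pop() → 98: heap contents = []
push(5): heap contents = [5]
pop() → 5: heap contents = []

Answer: 24 98 5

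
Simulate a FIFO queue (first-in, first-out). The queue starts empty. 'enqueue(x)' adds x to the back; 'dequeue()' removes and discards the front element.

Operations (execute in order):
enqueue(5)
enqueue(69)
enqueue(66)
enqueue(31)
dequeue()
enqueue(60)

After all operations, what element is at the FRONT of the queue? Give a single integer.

Answer: 69

Derivation:
enqueue(5): queue = [5]
enqueue(69): queue = [5, 69]
enqueue(66): queue = [5, 69, 66]
enqueue(31): queue = [5, 69, 66, 31]
dequeue(): queue = [69, 66, 31]
enqueue(60): queue = [69, 66, 31, 60]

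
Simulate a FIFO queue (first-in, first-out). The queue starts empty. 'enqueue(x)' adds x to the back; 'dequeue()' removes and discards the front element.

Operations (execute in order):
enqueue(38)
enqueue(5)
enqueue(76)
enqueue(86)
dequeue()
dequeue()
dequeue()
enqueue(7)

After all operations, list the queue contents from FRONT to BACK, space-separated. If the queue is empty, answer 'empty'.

Answer: 86 7

Derivation:
enqueue(38): [38]
enqueue(5): [38, 5]
enqueue(76): [38, 5, 76]
enqueue(86): [38, 5, 76, 86]
dequeue(): [5, 76, 86]
dequeue(): [76, 86]
dequeue(): [86]
enqueue(7): [86, 7]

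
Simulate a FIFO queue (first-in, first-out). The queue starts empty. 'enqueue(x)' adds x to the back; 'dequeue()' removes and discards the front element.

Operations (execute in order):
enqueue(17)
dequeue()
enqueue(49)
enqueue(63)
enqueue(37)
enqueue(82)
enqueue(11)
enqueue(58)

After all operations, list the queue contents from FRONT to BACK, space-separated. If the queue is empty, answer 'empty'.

enqueue(17): [17]
dequeue(): []
enqueue(49): [49]
enqueue(63): [49, 63]
enqueue(37): [49, 63, 37]
enqueue(82): [49, 63, 37, 82]
enqueue(11): [49, 63, 37, 82, 11]
enqueue(58): [49, 63, 37, 82, 11, 58]

Answer: 49 63 37 82 11 58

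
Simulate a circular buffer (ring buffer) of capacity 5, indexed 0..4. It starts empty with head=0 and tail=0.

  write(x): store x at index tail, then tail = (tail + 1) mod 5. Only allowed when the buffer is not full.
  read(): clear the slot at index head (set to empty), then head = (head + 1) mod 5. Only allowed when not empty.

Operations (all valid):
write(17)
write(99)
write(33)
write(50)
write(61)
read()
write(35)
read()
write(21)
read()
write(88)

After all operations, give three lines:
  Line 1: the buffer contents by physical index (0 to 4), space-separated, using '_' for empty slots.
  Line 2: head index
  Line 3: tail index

write(17): buf=[17 _ _ _ _], head=0, tail=1, size=1
write(99): buf=[17 99 _ _ _], head=0, tail=2, size=2
write(33): buf=[17 99 33 _ _], head=0, tail=3, size=3
write(50): buf=[17 99 33 50 _], head=0, tail=4, size=4
write(61): buf=[17 99 33 50 61], head=0, tail=0, size=5
read(): buf=[_ 99 33 50 61], head=1, tail=0, size=4
write(35): buf=[35 99 33 50 61], head=1, tail=1, size=5
read(): buf=[35 _ 33 50 61], head=2, tail=1, size=4
write(21): buf=[35 21 33 50 61], head=2, tail=2, size=5
read(): buf=[35 21 _ 50 61], head=3, tail=2, size=4
write(88): buf=[35 21 88 50 61], head=3, tail=3, size=5

Answer: 35 21 88 50 61
3
3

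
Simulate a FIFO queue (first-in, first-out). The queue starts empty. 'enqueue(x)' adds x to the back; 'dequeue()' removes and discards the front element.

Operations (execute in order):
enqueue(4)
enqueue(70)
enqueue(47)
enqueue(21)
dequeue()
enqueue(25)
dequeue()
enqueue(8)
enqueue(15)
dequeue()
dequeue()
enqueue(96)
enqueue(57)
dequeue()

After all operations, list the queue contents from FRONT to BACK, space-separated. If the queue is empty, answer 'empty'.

Answer: 8 15 96 57

Derivation:
enqueue(4): [4]
enqueue(70): [4, 70]
enqueue(47): [4, 70, 47]
enqueue(21): [4, 70, 47, 21]
dequeue(): [70, 47, 21]
enqueue(25): [70, 47, 21, 25]
dequeue(): [47, 21, 25]
enqueue(8): [47, 21, 25, 8]
enqueue(15): [47, 21, 25, 8, 15]
dequeue(): [21, 25, 8, 15]
dequeue(): [25, 8, 15]
enqueue(96): [25, 8, 15, 96]
enqueue(57): [25, 8, 15, 96, 57]
dequeue(): [8, 15, 96, 57]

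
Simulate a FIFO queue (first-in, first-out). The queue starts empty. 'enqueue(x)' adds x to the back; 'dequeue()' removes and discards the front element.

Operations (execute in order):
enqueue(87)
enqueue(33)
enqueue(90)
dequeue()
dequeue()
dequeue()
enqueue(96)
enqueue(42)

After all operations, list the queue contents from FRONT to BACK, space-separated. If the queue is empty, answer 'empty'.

Answer: 96 42

Derivation:
enqueue(87): [87]
enqueue(33): [87, 33]
enqueue(90): [87, 33, 90]
dequeue(): [33, 90]
dequeue(): [90]
dequeue(): []
enqueue(96): [96]
enqueue(42): [96, 42]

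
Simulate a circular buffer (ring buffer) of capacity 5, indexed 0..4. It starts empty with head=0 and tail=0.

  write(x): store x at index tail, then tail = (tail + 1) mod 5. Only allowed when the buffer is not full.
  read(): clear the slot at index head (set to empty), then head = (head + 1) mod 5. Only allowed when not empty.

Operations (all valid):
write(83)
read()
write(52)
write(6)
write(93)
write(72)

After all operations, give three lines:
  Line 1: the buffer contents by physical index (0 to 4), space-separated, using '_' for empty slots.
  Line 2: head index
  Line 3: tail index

write(83): buf=[83 _ _ _ _], head=0, tail=1, size=1
read(): buf=[_ _ _ _ _], head=1, tail=1, size=0
write(52): buf=[_ 52 _ _ _], head=1, tail=2, size=1
write(6): buf=[_ 52 6 _ _], head=1, tail=3, size=2
write(93): buf=[_ 52 6 93 _], head=1, tail=4, size=3
write(72): buf=[_ 52 6 93 72], head=1, tail=0, size=4

Answer: _ 52 6 93 72
1
0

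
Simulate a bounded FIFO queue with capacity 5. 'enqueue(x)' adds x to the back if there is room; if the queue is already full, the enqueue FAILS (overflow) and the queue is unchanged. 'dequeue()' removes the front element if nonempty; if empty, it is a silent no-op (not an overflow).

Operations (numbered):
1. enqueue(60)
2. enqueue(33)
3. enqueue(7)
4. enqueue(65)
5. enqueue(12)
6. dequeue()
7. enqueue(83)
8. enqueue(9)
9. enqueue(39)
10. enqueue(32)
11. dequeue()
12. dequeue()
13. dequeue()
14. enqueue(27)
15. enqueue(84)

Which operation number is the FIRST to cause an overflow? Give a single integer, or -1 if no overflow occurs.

Answer: 8

Derivation:
1. enqueue(60): size=1
2. enqueue(33): size=2
3. enqueue(7): size=3
4. enqueue(65): size=4
5. enqueue(12): size=5
6. dequeue(): size=4
7. enqueue(83): size=5
8. enqueue(9): size=5=cap → OVERFLOW (fail)
9. enqueue(39): size=5=cap → OVERFLOW (fail)
10. enqueue(32): size=5=cap → OVERFLOW (fail)
11. dequeue(): size=4
12. dequeue(): size=3
13. dequeue(): size=2
14. enqueue(27): size=3
15. enqueue(84): size=4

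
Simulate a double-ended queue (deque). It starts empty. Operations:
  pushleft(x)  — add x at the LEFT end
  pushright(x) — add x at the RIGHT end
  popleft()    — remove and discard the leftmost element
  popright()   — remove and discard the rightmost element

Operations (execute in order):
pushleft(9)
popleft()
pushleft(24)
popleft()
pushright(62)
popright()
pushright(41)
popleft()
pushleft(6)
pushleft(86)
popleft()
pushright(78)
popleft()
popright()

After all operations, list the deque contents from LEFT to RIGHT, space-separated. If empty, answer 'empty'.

Answer: empty

Derivation:
pushleft(9): [9]
popleft(): []
pushleft(24): [24]
popleft(): []
pushright(62): [62]
popright(): []
pushright(41): [41]
popleft(): []
pushleft(6): [6]
pushleft(86): [86, 6]
popleft(): [6]
pushright(78): [6, 78]
popleft(): [78]
popright(): []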